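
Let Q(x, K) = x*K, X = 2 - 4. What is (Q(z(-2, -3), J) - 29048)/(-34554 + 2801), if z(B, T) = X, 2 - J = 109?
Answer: 28834/31753 ≈ 0.90807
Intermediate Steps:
X = -2
J = -107 (J = 2 - 1*109 = 2 - 109 = -107)
z(B, T) = -2
Q(x, K) = K*x
(Q(z(-2, -3), J) - 29048)/(-34554 + 2801) = (-107*(-2) - 29048)/(-34554 + 2801) = (214 - 29048)/(-31753) = -28834*(-1/31753) = 28834/31753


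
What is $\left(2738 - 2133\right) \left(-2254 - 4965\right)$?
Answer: $-4367495$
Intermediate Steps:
$\left(2738 - 2133\right) \left(-2254 - 4965\right) = 605 \left(-7219\right) = -4367495$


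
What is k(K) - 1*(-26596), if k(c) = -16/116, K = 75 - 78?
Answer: 771280/29 ≈ 26596.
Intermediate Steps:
K = -3
k(c) = -4/29 (k(c) = -16*1/116 = -4/29)
k(K) - 1*(-26596) = -4/29 - 1*(-26596) = -4/29 + 26596 = 771280/29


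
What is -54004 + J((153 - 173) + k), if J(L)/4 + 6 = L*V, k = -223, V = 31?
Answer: -84160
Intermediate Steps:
J(L) = -24 + 124*L (J(L) = -24 + 4*(L*31) = -24 + 4*(31*L) = -24 + 124*L)
-54004 + J((153 - 173) + k) = -54004 + (-24 + 124*((153 - 173) - 223)) = -54004 + (-24 + 124*(-20 - 223)) = -54004 + (-24 + 124*(-243)) = -54004 + (-24 - 30132) = -54004 - 30156 = -84160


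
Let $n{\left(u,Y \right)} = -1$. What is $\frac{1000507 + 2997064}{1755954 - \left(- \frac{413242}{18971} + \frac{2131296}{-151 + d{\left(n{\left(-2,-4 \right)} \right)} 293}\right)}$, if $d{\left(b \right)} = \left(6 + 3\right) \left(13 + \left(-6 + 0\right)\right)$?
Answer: $\frac{347110157281457}{152461737864248} \approx 2.2767$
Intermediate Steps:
$d{\left(b \right)} = 63$ ($d{\left(b \right)} = 9 \left(13 - 6\right) = 9 \cdot 7 = 63$)
$\frac{1000507 + 2997064}{1755954 - \left(- \frac{413242}{18971} + \frac{2131296}{-151 + d{\left(n{\left(-2,-4 \right)} \right)} 293}\right)} = \frac{1000507 + 2997064}{1755954 - \left(- \frac{413242}{18971} + \frac{2131296}{-151 + 63 \cdot 293}\right)} = \frac{3997571}{1755954 - \left(- \frac{413242}{18971} + \frac{2131296}{-151 + 18459}\right)} = \frac{3997571}{1755954 + \left(- \frac{2131296}{18308} + \frac{413242}{18971}\right)} = \frac{3997571}{1755954 + \left(\left(-2131296\right) \frac{1}{18308} + \frac{413242}{18971}\right)} = \frac{3997571}{1755954 + \left(- \frac{532824}{4577} + \frac{413242}{18971}\right)} = \frac{3997571}{1755954 - \frac{8216795470}{86830267}} = \frac{3997571}{\frac{152461737864248}{86830267}} = 3997571 \cdot \frac{86830267}{152461737864248} = \frac{347110157281457}{152461737864248}$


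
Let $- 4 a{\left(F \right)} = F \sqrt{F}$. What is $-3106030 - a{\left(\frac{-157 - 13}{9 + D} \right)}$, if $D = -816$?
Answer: $-3106030 + \frac{85 \sqrt{137190}}{1302498} \approx -3.106 \cdot 10^{6}$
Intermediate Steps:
$a{\left(F \right)} = - \frac{F^{\frac{3}{2}}}{4}$ ($a{\left(F \right)} = - \frac{F \sqrt{F}}{4} = - \frac{F^{\frac{3}{2}}}{4}$)
$-3106030 - a{\left(\frac{-157 - 13}{9 + D} \right)} = -3106030 - - \frac{\left(\frac{-157 - 13}{9 - 816}\right)^{\frac{3}{2}}}{4} = -3106030 - - \frac{\left(- \frac{170}{-807}\right)^{\frac{3}{2}}}{4} = -3106030 - - \frac{\left(\left(-170\right) \left(- \frac{1}{807}\right)\right)^{\frac{3}{2}}}{4} = -3106030 - - \frac{\left(\frac{170}{807}\right)^{\frac{3}{2}}}{4} = -3106030 - - \frac{\frac{170}{651249} \sqrt{137190}}{4} = -3106030 - - \frac{85 \sqrt{137190}}{1302498} = -3106030 + \frac{85 \sqrt{137190}}{1302498}$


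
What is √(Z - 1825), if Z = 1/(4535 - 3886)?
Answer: 2*I*√192172794/649 ≈ 42.72*I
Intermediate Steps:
Z = 1/649 ≈ 0.0015408
√(Z - 1825) = √(1/649 - 1825) = √(-1184424/649) = 2*I*√192172794/649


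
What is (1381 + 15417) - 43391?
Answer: -26593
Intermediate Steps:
(1381 + 15417) - 43391 = 16798 - 43391 = -26593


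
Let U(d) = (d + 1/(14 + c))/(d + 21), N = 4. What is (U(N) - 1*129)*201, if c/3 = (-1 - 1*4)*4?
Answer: -29781567/1150 ≈ -25897.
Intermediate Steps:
c = -60 (c = 3*((-1 - 1*4)*4) = 3*((-1 - 4)*4) = 3*(-5*4) = 3*(-20) = -60)
U(d) = (-1/46 + d)/(21 + d) (U(d) = (d + 1/(14 - 60))/(d + 21) = (d + 1/(-46))/(21 + d) = (d - 1/46)/(21 + d) = (-1/46 + d)/(21 + d))
(U(N) - 1*129)*201 = ((-1/46 + 4)/(21 + 4) - 1*129)*201 = ((183/46)/25 - 129)*201 = ((1/25)*(183/46) - 129)*201 = (183/1150 - 129)*201 = -148167/1150*201 = -29781567/1150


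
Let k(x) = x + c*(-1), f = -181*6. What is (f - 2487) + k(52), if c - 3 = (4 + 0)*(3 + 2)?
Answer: -3544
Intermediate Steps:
c = 23 (c = 3 + (4 + 0)*(3 + 2) = 3 + 4*5 = 3 + 20 = 23)
f = -1086
k(x) = -23 + x (k(x) = x + 23*(-1) = x - 23 = -23 + x)
(f - 2487) + k(52) = (-1086 - 2487) + (-23 + 52) = -3573 + 29 = -3544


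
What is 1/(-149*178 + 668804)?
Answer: 1/642282 ≈ 1.5569e-6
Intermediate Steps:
1/(-149*178 + 668804) = 1/(-26522 + 668804) = 1/642282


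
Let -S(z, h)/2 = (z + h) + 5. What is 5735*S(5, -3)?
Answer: -80290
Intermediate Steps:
S(z, h) = -10 - 2*h - 2*z (S(z, h) = -2*((z + h) + 5) = -2*((h + z) + 5) = -2*(5 + h + z) = -10 - 2*h - 2*z)
5735*S(5, -3) = 5735*(-10 - 2*(-3) - 2*5) = 5735*(-10 + 6 - 10) = 5735*(-14) = -80290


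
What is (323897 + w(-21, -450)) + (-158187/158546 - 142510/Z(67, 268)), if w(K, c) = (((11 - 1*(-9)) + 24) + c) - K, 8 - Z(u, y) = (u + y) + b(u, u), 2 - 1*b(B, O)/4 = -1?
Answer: 17410370639195/53747094 ≈ 3.2393e+5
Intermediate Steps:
b(B, O) = 12 (b(B, O) = 8 - 4*(-1) = 8 + 4 = 12)
Z(u, y) = -4 - u - y (Z(u, y) = 8 - ((u + y) + 12) = 8 - (12 + u + y) = 8 + (-12 - u - y) = -4 - u - y)
w(K, c) = 44 + c - K (w(K, c) = (((11 + 9) + 24) + c) - K = ((20 + 24) + c) - K = (44 + c) - K = 44 + c - K)
(323897 + w(-21, -450)) + (-158187/158546 - 142510/Z(67, 268)) = (323897 + (44 - 450 - 1*(-21))) + (-158187/158546 - 142510/(-4 - 1*67 - 1*268)) = (323897 + (44 - 450 + 21)) + (-158187*1/158546 - 142510/(-4 - 67 - 268)) = (323897 - 385) + (-158187/158546 - 142510/(-339)) = 323512 + (-158187/158546 - 142510*(-1/339)) = 323512 + (-158187/158546 + 142510/339) = 323512 + 22540765067/53747094 = 17410370639195/53747094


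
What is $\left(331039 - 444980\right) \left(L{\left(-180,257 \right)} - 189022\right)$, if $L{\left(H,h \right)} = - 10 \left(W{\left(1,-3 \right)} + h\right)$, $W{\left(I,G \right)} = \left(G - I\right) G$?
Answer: $21843856992$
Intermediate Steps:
$W{\left(I,G \right)} = G \left(G - I\right)$
$L{\left(H,h \right)} = -120 - 10 h$ ($L{\left(H,h \right)} = - 10 \left(- 3 \left(-3 - 1\right) + h\right) = - 10 \left(\left(-3\right) \left(-4\right) + h\right) = - 10 \left(12 + h\right) = -120 - 10 h$)
$\left(331039 - 444980\right) \left(L{\left(-180,257 \right)} - 189022\right) = \left(331039 - 444980\right) \left(\left(-120 - 2570\right) - 189022\right) = - 113941 \left(\left(-120 - 2570\right) - 189022\right) = - 113941 \left(-2690 - 189022\right) = \left(-113941\right) \left(-191712\right) = 21843856992$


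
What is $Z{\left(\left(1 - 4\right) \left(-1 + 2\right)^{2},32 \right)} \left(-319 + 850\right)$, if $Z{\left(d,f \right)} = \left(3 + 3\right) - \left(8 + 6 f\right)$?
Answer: $-103014$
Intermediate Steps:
$Z{\left(d,f \right)} = -2 - 6 f$ ($Z{\left(d,f \right)} = 6 - \left(8 + 6 f\right) = -2 - 6 f$)
$Z{\left(\left(1 - 4\right) \left(-1 + 2\right)^{2},32 \right)} \left(-319 + 850\right) = \left(-2 - 192\right) \left(-319 + 850\right) = \left(-2 - 192\right) 531 = \left(-194\right) 531 = -103014$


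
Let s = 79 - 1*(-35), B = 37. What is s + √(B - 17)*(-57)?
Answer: 114 - 114*√5 ≈ -140.91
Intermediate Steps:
s = 114 (s = 79 + 35 = 114)
s + √(B - 17)*(-57) = 114 + √(37 - 17)*(-57) = 114 + √20*(-57) = 114 + (2*√5)*(-57) = 114 - 114*√5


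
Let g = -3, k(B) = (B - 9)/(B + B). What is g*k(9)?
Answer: 0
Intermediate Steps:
k(B) = (-9 + B)/(2*B) (k(B) = (-9 + B)/((2*B)) = (-9 + B)*(1/(2*B)) = (-9 + B)/(2*B))
g*k(9) = -3*(-9 + 9)/(2*9) = -3*0/(2*9) = -3*0 = 0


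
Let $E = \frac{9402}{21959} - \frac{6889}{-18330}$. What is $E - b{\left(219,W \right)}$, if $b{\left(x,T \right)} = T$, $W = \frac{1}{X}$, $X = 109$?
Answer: $\frac{34871440529}{43873423230} \approx 0.79482$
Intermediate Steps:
$W = \frac{1}{109} \approx 0.0091743$
$E = \frac{323614211}{402508470}$ ($E = 9402 \cdot \frac{1}{21959} - - \frac{6889}{18330} = \frac{9402}{21959} + \frac{6889}{18330} = \frac{323614211}{402508470} \approx 0.80399$)
$E - b{\left(219,W \right)} = \frac{323614211}{402508470} - \frac{1}{109} = \frac{34871440529}{43873423230}$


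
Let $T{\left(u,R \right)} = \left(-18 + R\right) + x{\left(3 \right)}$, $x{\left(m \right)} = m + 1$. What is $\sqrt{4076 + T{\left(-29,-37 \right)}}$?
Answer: $5 \sqrt{161} \approx 63.443$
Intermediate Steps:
$x{\left(m \right)} = 1 + m$
$T{\left(u,R \right)} = -14 + R$ ($T{\left(u,R \right)} = \left(-18 + R\right) + \left(1 + 3\right) = \left(-18 + R\right) + 4 = -14 + R$)
$\sqrt{4076 + T{\left(-29,-37 \right)}} = \sqrt{4076 - 51} = \sqrt{4025} = 5 \sqrt{161}$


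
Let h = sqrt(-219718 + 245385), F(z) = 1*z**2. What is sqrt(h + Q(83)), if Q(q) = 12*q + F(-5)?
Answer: sqrt(1021 + sqrt(25667)) ≈ 34.369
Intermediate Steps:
F(z) = z**2
h = sqrt(25667) ≈ 160.21
Q(q) = 25 + 12*q (Q(q) = 12*q + (-5)**2 = 12*q + 25 = 25 + 12*q)
sqrt(h + Q(83)) = sqrt(sqrt(25667) + (25 + 12*83)) = sqrt(sqrt(25667) + (25 + 996)) = sqrt(sqrt(25667) + 1021) = sqrt(1021 + sqrt(25667))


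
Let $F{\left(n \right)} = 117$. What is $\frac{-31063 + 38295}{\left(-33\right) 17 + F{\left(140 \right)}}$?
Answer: $- \frac{1808}{111} \approx -16.288$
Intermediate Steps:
$\frac{-31063 + 38295}{\left(-33\right) 17 + F{\left(140 \right)}} = \frac{-31063 + 38295}{\left(-33\right) 17 + 117} = \frac{7232}{-561 + 117} = \frac{7232}{-444} = 7232 \left(- \frac{1}{444}\right) = - \frac{1808}{111}$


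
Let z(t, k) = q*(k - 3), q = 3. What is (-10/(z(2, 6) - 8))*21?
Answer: -210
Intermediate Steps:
z(t, k) = -9 + 3*k (z(t, k) = 3*(k - 3) = 3*(-3 + k) = -9 + 3*k)
(-10/(z(2, 6) - 8))*21 = (-10/((-9 + 3*6) - 8))*21 = (-10/((-9 + 18) - 8))*21 = (-10/(9 - 8))*21 = (-10/1)*21 = (1*(-10))*21 = -10*21 = -210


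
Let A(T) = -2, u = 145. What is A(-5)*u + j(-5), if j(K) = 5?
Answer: -285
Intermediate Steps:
A(-5)*u + j(-5) = -2*145 + 5 = -290 + 5 = -285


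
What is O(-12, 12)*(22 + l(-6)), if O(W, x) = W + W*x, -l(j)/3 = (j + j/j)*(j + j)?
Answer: 24648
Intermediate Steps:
l(j) = -6*j*(1 + j) (l(j) = -3*(j + j/j)*(j + j) = -3*(j + 1)*2*j = -3*(1 + j)*2*j = -6*j*(1 + j))
O(-12, 12)*(22 + l(-6)) = (-12*(1 + 12))*(22 - 6*(-6)*(1 - 6)) = (-12*13)*(22 - 6*(-6)*(-5)) = -156*(22 - 180) = -156*(-158) = 24648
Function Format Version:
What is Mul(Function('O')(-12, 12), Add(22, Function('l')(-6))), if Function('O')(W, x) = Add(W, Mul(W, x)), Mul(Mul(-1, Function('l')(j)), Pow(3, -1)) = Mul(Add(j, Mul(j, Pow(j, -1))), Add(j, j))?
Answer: 24648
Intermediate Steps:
Function('l')(j) = Mul(-6, j, Add(1, j)) (Function('l')(j) = Mul(-3, Mul(Add(j, Mul(j, Pow(j, -1))), Add(j, j))) = Mul(-3, Mul(Add(j, 1), Mul(2, j))) = Mul(-3, Mul(Add(1, j), Mul(2, j))) = Mul(-3, Mul(2, j, Add(1, j))) = Mul(-6, j, Add(1, j)))
Mul(Function('O')(-12, 12), Add(22, Function('l')(-6))) = Mul(Mul(-12, Add(1, 12)), Add(22, Mul(-6, -6, Add(1, -6)))) = Mul(Mul(-12, 13), Add(22, Mul(-6, -6, -5))) = Mul(-156, Add(22, -180)) = Mul(-156, -158) = 24648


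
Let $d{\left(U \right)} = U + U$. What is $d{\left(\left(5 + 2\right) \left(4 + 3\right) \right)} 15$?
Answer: $1470$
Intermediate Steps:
$d{\left(U \right)} = 2 U$
$d{\left(\left(5 + 2\right) \left(4 + 3\right) \right)} 15 = 2 \left(5 + 2\right) \left(4 + 3\right) 15 = 2 \cdot 7 \cdot 7 \cdot 15 = 2 \cdot 49 \cdot 15 = 98 \cdot 15 = 1470$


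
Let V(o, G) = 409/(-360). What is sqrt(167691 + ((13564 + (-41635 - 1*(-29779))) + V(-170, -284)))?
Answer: sqrt(609832310)/60 ≈ 411.58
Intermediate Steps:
V(o, G) = -409/360 (V(o, G) = 409*(-1/360) = -409/360)
sqrt(167691 + ((13564 + (-41635 - 1*(-29779))) + V(-170, -284))) = sqrt(167691 + ((13564 + (-41635 - 1*(-29779))) - 409/360)) = sqrt(167691 + ((13564 + (-41635 + 29779)) - 409/360)) = sqrt(167691 + ((13564 - 11856) - 409/360)) = sqrt(167691 + (1708 - 409/360)) = sqrt(167691 + 614471/360) = sqrt(60983231/360) = sqrt(609832310)/60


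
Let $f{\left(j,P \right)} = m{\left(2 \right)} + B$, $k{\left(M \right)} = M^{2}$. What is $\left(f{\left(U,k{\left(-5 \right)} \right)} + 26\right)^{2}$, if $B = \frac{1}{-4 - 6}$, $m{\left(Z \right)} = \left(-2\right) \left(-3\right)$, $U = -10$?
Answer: $\frac{101761}{100} \approx 1017.6$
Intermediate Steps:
$m{\left(Z \right)} = 6$
$B = - \frac{1}{10}$ ($B = \frac{1}{-10} = - \frac{1}{10} \approx -0.1$)
$f{\left(j,P \right)} = \frac{59}{10}$ ($f{\left(j,P \right)} = 6 - \frac{1}{10} = \frac{59}{10}$)
$\left(f{\left(U,k{\left(-5 \right)} \right)} + 26\right)^{2} = \left(\frac{59}{10} + 26\right)^{2} = \left(\frac{319}{10}\right)^{2} = \frac{101761}{100}$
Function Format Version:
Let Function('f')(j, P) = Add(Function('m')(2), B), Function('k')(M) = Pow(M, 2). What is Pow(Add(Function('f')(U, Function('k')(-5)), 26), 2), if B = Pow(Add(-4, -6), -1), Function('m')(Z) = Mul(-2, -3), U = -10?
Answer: Rational(101761, 100) ≈ 1017.6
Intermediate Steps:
Function('m')(Z) = 6
B = Rational(-1, 10) (B = Pow(-10, -1) = Rational(-1, 10) ≈ -0.10000)
Function('f')(j, P) = Rational(59, 10) (Function('f')(j, P) = Add(6, Rational(-1, 10)) = Rational(59, 10))
Pow(Add(Function('f')(U, Function('k')(-5)), 26), 2) = Pow(Add(Rational(59, 10), 26), 2) = Pow(Rational(319, 10), 2) = Rational(101761, 100)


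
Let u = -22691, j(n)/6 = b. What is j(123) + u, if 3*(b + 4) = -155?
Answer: -23025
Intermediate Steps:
b = -167/3 (b = -4 + (1/3)*(-155) = -4 - 155/3 = -167/3 ≈ -55.667)
j(n) = -334 (j(n) = 6*(-167/3) = -334)
j(123) + u = -334 - 22691 = -23025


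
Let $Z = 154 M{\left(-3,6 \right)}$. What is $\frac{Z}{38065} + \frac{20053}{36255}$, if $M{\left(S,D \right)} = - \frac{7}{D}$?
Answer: $\frac{151360726}{276009315} \approx 0.54839$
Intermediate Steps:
$Z = - \frac{539}{3}$ ($Z = 154 \left(- \frac{7}{6}\right) = - \frac{539}{3} \approx -179.67$)
$\frac{Z}{38065} + \frac{20053}{36255} = - \frac{539}{3 \cdot 38065} + \frac{20053}{36255} = \left(- \frac{539}{3}\right) \frac{1}{38065} + 20053 \cdot \frac{1}{36255} = - \frac{539}{114195} + \frac{20053}{36255} = \frac{151360726}{276009315}$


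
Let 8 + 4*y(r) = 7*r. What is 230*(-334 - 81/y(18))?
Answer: -4569640/59 ≈ -77452.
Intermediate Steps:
y(r) = -2 + 7*r/4 (y(r) = -2 + (7*r)/4 = -2 + 7*r/4)
230*(-334 - 81/y(18)) = 230*(-334 - 81/(-2 + (7/4)*18)) = 230*(-334 - 81/(-2 + 63/2)) = 230*(-334 - 81/59/2) = 230*(-334 - 81*2/59) = 230*(-334 - 162/59) = 230*(-19868/59) = -4569640/59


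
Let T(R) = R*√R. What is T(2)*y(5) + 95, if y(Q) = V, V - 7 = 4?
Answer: 95 + 22*√2 ≈ 126.11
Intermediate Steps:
V = 11 (V = 7 + 4 = 11)
T(R) = R^(3/2)
y(Q) = 11
T(2)*y(5) + 95 = 2^(3/2)*11 + 95 = (2*√2)*11 + 95 = 22*√2 + 95 = 95 + 22*√2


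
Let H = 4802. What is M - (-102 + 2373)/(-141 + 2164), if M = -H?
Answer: -9716717/2023 ≈ -4803.1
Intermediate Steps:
M = -4802 (M = -1*4802 = -4802)
M - (-102 + 2373)/(-141 + 2164) = -4802 - (-102 + 2373)/(-141 + 2164) = -4802 - 2271/2023 = -9716717/2023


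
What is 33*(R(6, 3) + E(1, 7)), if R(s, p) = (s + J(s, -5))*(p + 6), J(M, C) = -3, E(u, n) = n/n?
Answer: 924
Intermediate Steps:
E(u, n) = 1
R(s, p) = (-3 + s)*(6 + p) (R(s, p) = (s - 3)*(p + 6) = (-3 + s)*(6 + p))
33*(R(6, 3) + E(1, 7)) = 33*((-18 - 3*3 + 6*6 + 3*6) + 1) = 33*((-18 - 9 + 36 + 18) + 1) = 33*(27 + 1) = 33*28 = 924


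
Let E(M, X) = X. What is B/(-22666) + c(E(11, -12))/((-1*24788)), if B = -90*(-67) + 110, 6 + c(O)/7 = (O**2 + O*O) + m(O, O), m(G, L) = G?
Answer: -48759265/140461202 ≈ -0.34714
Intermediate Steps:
c(O) = -42 + 7*O + 14*O**2 (c(O) = -42 + 7*((O**2 + O*O) + O) = -42 + 7*((O**2 + O**2) + O) = -42 + 7*(2*O**2 + O) = -42 + 7*(O + 2*O**2) = -42 + (7*O + 14*O**2) = -42 + 7*O + 14*O**2)
B = 6140 (B = 6030 + 110 = 6140)
B/(-22666) + c(E(11, -12))/((-1*24788)) = 6140/(-22666) + (-42 + 7*(-12) + 14*(-12)**2)/((-1*24788)) = 6140*(-1/22666) + (-42 - 84 + 14*144)/(-24788) = -3070/11333 + (-42 - 84 + 2016)*(-1/24788) = -3070/11333 + 1890*(-1/24788) = -3070/11333 - 945/12394 = -48759265/140461202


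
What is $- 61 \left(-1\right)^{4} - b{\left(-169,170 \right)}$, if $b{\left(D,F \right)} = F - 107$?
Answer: $-124$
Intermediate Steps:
$b{\left(D,F \right)} = -107 + F$
$- 61 \left(-1\right)^{4} - b{\left(-169,170 \right)} = - 61 \left(-1\right)^{4} - \left(-107 + 170\right) = \left(-61\right) 1 - 63 = -61 - 63 = -124$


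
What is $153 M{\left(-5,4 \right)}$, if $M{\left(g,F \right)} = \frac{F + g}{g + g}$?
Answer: $\frac{153}{10} \approx 15.3$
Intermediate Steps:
$M{\left(g,F \right)} = \frac{F + g}{2 g}$
$153 M{\left(-5,4 \right)} = 153 \frac{4 - 5}{2 \left(-5\right)} = 153 \cdot \frac{1}{2} \left(- \frac{1}{5}\right) \left(-1\right) = 153 \cdot \frac{1}{10} = \frac{153}{10}$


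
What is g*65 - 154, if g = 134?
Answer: 8556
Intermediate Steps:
g*65 - 154 = 134*65 - 154 = 8710 - 154 = 8556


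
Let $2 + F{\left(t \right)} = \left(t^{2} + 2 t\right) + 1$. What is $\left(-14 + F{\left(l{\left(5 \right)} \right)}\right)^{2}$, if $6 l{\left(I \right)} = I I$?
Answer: $\frac{148225}{1296} \approx 114.37$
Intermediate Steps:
$l{\left(I \right)} = \frac{I^{2}}{6}$ ($l{\left(I \right)} = \frac{I I}{6} = \frac{I^{2}}{6}$)
$F{\left(t \right)} = -1 + t^{2} + 2 t$ ($F{\left(t \right)} = -2 + \left(\left(t^{2} + 2 t\right) + 1\right) = -2 + \left(1 + t^{2} + 2 t\right) = -1 + t^{2} + 2 t$)
$\left(-14 + F{\left(l{\left(5 \right)} \right)}\right)^{2} = \left(-14 + \left(-1 + \left(\frac{5^{2}}{6}\right)^{2} + 2 \frac{5^{2}}{6}\right)\right)^{2} = \left(-14 + \left(-1 + \left(\frac{1}{6} \cdot 25\right)^{2} + 2 \cdot \frac{1}{6} \cdot 25\right)\right)^{2} = \left(-14 + \left(-1 + \left(\frac{25}{6}\right)^{2} + 2 \cdot \frac{25}{6}\right)\right)^{2} = \left(-14 + \left(-1 + \frac{625}{36} + \frac{25}{3}\right)\right)^{2} = \left(-14 + \frac{889}{36}\right)^{2} = \left(\frac{385}{36}\right)^{2} = \frac{148225}{1296}$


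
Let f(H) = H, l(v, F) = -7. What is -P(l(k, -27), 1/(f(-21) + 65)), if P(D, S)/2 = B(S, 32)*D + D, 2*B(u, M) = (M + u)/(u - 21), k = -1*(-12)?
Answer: 3059/923 ≈ 3.3142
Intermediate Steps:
k = 12
B(u, M) = (M + u)/(2*(-21 + u)) (B(u, M) = ((M + u)/(u - 21))/2 = ((M + u)/(-21 + u))/2 = (M + u)/(2*(-21 + u)))
P(D, S) = 2*D + D*(32 + S)/(-21 + S) (P(D, S) = 2*(((32 + S)/(2*(-21 + S)))*D + D) = 2*(D*(32 + S)/(2*(-21 + S)) + D) = 2*(D + D*(32 + S)/(2*(-21 + S))) = 2*D + D*(32 + S)/(-21 + S))
-P(l(k, -27), 1/(f(-21) + 65)) = -(-7)*(-10 + 3/(-21 + 65))/(-21 + 1/(-21 + 65)) = -(-7)*(-10 + 3/44)/(-21 + 1/44) = -(-7)*(-10 + 3*(1/44))/(-21 + 1/44) = -(-7)*(-10 + 3/44)/(-923/44) = -(-7)*(-44)*(-437)/(923*44) = -1*(-3059/923) = 3059/923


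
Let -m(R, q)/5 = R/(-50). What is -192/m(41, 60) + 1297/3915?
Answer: -7463623/160515 ≈ -46.498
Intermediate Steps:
m(R, q) = R/10 (m(R, q) = -5*R/(-50) = -5*R*(-1)/50 = -(-1)*R/10 = R/10)
-192/m(41, 60) + 1297/3915 = -192/((1/10)*41) + 1297/3915 = -192/41/10 + 1297*(1/3915) = -192*10/41 + 1297/3915 = -1920/41 + 1297/3915 = -7463623/160515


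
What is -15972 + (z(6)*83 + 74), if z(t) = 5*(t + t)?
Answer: -10918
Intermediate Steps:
z(t) = 10*t (z(t) = 5*(2*t) = 10*t)
-15972 + (z(6)*83 + 74) = -15972 + ((10*6)*83 + 74) = -15972 + (60*83 + 74) = -15972 + (4980 + 74) = -15972 + 5054 = -10918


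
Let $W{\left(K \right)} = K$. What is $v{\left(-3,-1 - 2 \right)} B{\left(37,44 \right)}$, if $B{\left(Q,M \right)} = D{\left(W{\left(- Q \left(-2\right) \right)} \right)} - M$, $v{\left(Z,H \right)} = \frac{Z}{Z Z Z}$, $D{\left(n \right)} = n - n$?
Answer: $- \frac{44}{9} \approx -4.8889$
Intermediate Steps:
$D{\left(n \right)} = 0$
$v{\left(Z,H \right)} = \frac{1}{Z^{2}}$ ($v{\left(Z,H \right)} = \frac{Z}{Z^{2} Z} = \frac{Z}{Z^{3}} = \frac{1}{Z^{2}}$)
$B{\left(Q,M \right)} = - M$ ($B{\left(Q,M \right)} = 0 - M = - M$)
$v{\left(-3,-1 - 2 \right)} B{\left(37,44 \right)} = \frac{\left(-1\right) 44}{9} = \frac{1}{9} \left(-44\right) = - \frac{44}{9}$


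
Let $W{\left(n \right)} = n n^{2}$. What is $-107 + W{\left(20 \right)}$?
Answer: $7893$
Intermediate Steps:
$W{\left(n \right)} = n^{3}$
$-107 + W{\left(20 \right)} = -107 + 20^{3} = -107 + 8000 = 7893$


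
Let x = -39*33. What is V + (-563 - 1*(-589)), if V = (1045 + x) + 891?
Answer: 675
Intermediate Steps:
x = -1287
V = 649 (V = (1045 - 1287) + 891 = -242 + 891 = 649)
V + (-563 - 1*(-589)) = 649 + (-563 - 1*(-589)) = 649 + (-563 + 589) = 649 + 26 = 675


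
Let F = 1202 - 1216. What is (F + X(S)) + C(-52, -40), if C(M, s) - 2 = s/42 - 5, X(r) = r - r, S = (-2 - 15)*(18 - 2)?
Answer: -377/21 ≈ -17.952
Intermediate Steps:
S = -272 (S = -17*16 = -272)
X(r) = 0
C(M, s) = -3 + s/42 (C(M, s) = 2 + (s/42 - 5) = 2 + (-5 + s/42) = -3 + s/42)
F = -14
(F + X(S)) + C(-52, -40) = (-14 + 0) + (-3 + (1/42)*(-40)) = -14 + (-3 - 20/21) = -14 - 83/21 = -377/21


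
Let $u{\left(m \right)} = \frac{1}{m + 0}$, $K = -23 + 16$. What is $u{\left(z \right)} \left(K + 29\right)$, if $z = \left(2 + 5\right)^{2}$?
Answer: $\frac{22}{49} \approx 0.44898$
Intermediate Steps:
$K = -7$
$z = 49$ ($z = 7^{2} = 49$)
$u{\left(m \right)} = \frac{1}{m}$
$u{\left(z \right)} \left(K + 29\right) = \frac{-7 + 29}{49} = \frac{1}{49} \cdot 22 = \frac{22}{49}$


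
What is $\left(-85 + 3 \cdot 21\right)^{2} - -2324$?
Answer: $2808$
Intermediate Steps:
$\left(-85 + 3 \cdot 21\right)^{2} - -2324 = \left(-85 + 63\right)^{2} + 2324 = \left(-22\right)^{2} + 2324 = 484 + 2324 = 2808$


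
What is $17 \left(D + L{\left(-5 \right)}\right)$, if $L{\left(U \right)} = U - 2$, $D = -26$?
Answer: $-561$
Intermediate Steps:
$L{\left(U \right)} = -2 + U$
$17 \left(D + L{\left(-5 \right)}\right) = 17 \left(-26 - 7\right) = 17 \left(-33\right) = -561$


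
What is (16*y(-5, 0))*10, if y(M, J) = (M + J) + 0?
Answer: -800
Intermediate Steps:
y(M, J) = J + M (y(M, J) = (J + M) + 0 = J + M)
(16*y(-5, 0))*10 = (16*(0 - 5))*10 = (16*(-5))*10 = -80*10 = -800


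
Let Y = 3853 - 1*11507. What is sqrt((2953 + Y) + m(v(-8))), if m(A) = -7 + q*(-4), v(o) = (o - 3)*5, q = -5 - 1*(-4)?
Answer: 28*I*sqrt(6) ≈ 68.586*I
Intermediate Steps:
Y = -7654 (Y = 3853 - 11507 = -7654)
q = -1 (q = -5 + 4 = -1)
v(o) = -15 + 5*o (v(o) = (-3 + o)*5 = -15 + 5*o)
m(A) = -3 (m(A) = -7 - 1*(-4) = -7 + 4 = -3)
sqrt((2953 + Y) + m(v(-8))) = sqrt((2953 - 7654) - 3) = sqrt(-4701 - 3) = sqrt(-4704) = 28*I*sqrt(6)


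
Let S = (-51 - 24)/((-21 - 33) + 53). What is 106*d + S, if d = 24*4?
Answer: 10251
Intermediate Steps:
S = 75 (S = -75/(-54 + 53) = -75/(-1) = -75*(-1) = 75)
d = 96
106*d + S = 106*96 + 75 = 10176 + 75 = 10251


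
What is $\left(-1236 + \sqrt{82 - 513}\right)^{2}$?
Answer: $\left(1236 - i \sqrt{431}\right)^{2} \approx 1.5273 \cdot 10^{6} - 51320.0 i$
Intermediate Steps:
$\left(-1236 + \sqrt{82 - 513}\right)^{2} = \left(-1236 + \sqrt{-431}\right)^{2} = \left(-1236 + i \sqrt{431}\right)^{2}$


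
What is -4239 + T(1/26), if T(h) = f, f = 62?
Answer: -4177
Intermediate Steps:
T(h) = 62
-4239 + T(1/26) = -4239 + 62 = -4177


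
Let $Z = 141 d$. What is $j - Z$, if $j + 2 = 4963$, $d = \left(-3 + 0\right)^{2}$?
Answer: $3692$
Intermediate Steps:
$d = 9$ ($d = \left(-3\right)^{2} = 9$)
$j = 4961$ ($j = -2 + 4963 = 4961$)
$Z = 1269$ ($Z = 141 \cdot 9 = 1269$)
$j - Z = 4961 - 1269 = 3692$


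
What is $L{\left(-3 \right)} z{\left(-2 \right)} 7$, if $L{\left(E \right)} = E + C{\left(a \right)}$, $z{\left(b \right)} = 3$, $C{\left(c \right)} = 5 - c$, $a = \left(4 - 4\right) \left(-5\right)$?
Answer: $42$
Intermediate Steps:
$a = 0$ ($a = 0 \left(-5\right) = 0$)
$L{\left(E \right)} = 5 + E$ ($L{\left(E \right)} = E + \left(5 - 0\right) = E + \left(5 + 0\right) = E + 5 = 5 + E$)
$L{\left(-3 \right)} z{\left(-2 \right)} 7 = \left(5 - 3\right) 3 \cdot 7 = 2 \cdot 3 \cdot 7 = 6 \cdot 7 = 42$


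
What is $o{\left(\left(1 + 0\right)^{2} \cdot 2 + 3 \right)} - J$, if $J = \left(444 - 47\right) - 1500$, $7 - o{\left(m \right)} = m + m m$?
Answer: $1080$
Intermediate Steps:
$o{\left(m \right)} = 7 - m - m^{2}$ ($o{\left(m \right)} = 7 - \left(m + m m\right) = 7 - \left(m + m^{2}\right) = 7 - m - m^{2}$)
$J = -1103$ ($J = 397 - 1500 = -1103$)
$o{\left(\left(1 + 0\right)^{2} \cdot 2 + 3 \right)} - J = \left(7 - \left(\left(1 + 0\right)^{2} \cdot 2 + 3\right) - \left(\left(1 + 0\right)^{2} \cdot 2 + 3\right)^{2}\right) - -1103 = \left(7 - \left(1^{2} \cdot 2 + 3\right) - \left(1^{2} \cdot 2 + 3\right)^{2}\right) + 1103 = \left(7 - \left(1 \cdot 2 + 3\right) - \left(1 \cdot 2 + 3\right)^{2}\right) + 1103 = \left(7 - \left(2 + 3\right) - \left(2 + 3\right)^{2}\right) + 1103 = \left(7 - 5 - 5^{2}\right) + 1103 = \left(7 - 5 - 25\right) + 1103 = -23 + 1103 = 1080$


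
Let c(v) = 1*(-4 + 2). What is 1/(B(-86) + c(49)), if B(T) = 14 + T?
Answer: -1/74 ≈ -0.013514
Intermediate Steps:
c(v) = -2 (c(v) = 1*(-2) = -2)
1/(B(-86) + c(49)) = 1/((14 - 86) - 2) = 1/(-72 - 2) = 1/(-74) = -1/74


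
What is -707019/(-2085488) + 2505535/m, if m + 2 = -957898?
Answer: -227400483799/99884447760 ≈ -2.2766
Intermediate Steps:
m = -957900 (m = -2 - 957898 = -957900)
-707019/(-2085488) + 2505535/m = -707019/(-2085488) + 2505535/(-957900) = -707019*(-1/2085488) + 2505535*(-1/957900) = 707019/2085488 - 501107/191580 = -227400483799/99884447760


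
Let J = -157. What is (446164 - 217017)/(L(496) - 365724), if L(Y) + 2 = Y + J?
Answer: -229147/365387 ≈ -0.62714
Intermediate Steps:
L(Y) = -159 + Y (L(Y) = -2 + (Y - 157) = -2 + (-157 + Y) = -159 + Y)
(446164 - 217017)/(L(496) - 365724) = (446164 - 217017)/((-159 + 496) - 365724) = 229147/(337 - 365724) = 229147/(-365387) = 229147*(-1/365387) = -229147/365387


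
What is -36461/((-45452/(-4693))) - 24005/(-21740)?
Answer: -46485904347/12351581 ≈ -3763.6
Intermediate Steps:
-36461/((-45452/(-4693))) - 24005/(-21740) = -36461/((-45452*(-1/4693))) - 24005*(-1/21740) = -36461/45452/4693 + 4801/4348 = -36461*4693/45452 + 4801/4348 = -171111473/45452 + 4801/4348 = -46485904347/12351581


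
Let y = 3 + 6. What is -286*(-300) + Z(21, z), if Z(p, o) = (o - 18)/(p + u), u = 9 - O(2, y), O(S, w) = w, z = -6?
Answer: 600592/7 ≈ 85799.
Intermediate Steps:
y = 9
u = 0 (u = 9 - 1*9 = 9 - 9 = 0)
Z(p, o) = (-18 + o)/p (Z(p, o) = (o - 18)/(p + 0) = (-18 + o)/p)
-286*(-300) + Z(21, z) = -286*(-300) + (-18 - 6)/21 = 85800 + (1/21)*(-24) = 85800 - 8/7 = 600592/7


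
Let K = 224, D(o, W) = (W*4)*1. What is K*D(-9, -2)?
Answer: -1792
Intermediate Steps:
D(o, W) = 4*W (D(o, W) = (4*W)*1 = 4*W)
K*D(-9, -2) = 224*(4*(-2)) = 224*(-8) = -1792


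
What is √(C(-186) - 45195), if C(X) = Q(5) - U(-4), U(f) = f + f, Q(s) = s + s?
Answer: 37*I*√33 ≈ 212.55*I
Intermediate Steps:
Q(s) = 2*s
U(f) = 2*f
C(X) = 18 (C(X) = 2*5 - 2*(-4) = 10 - 1*(-8) = 10 + 8 = 18)
√(C(-186) - 45195) = √(18 - 45195) = √(-45177) = 37*I*√33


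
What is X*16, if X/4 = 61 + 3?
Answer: 4096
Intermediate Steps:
X = 256 (X = 4*(61 + 3) = 4*64 = 256)
X*16 = 256*16 = 4096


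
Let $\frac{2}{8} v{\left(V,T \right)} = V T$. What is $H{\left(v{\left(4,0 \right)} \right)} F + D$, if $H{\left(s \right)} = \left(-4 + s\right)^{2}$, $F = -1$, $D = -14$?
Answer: $-30$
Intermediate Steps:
$v{\left(V,T \right)} = 4 T V$ ($v{\left(V,T \right)} = 4 V T = 4 T V$)
$H{\left(v{\left(4,0 \right)} \right)} F + D = \left(-4 + 4 \cdot 0 \cdot 4\right)^{2} \left(-1\right) - 14 = \left(-4 + 0\right)^{2} \left(-1\right) - 14 = \left(-4\right)^{2} \left(-1\right) - 14 = 16 \left(-1\right) - 14 = -16 - 14 = -30$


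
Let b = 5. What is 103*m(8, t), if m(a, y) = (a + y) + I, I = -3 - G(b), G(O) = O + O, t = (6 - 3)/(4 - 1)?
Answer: -412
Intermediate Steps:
t = 1 (t = 3/3 = 3*(⅓) = 1)
G(O) = 2*O
I = -13 (I = -3 - 2*5 = -3 - 1*10 = -3 - 10 = -13)
m(a, y) = -13 + a + y (m(a, y) = (a + y) - 13 = -13 + a + y)
103*m(8, t) = 103*(-13 + 8 + 1) = 103*(-4) = -412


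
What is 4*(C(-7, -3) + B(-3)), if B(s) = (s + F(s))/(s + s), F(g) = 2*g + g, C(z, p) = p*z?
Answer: 92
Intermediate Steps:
F(g) = 3*g
B(s) = 2 (B(s) = (s + 3*s)/(s + s) = (4*s)/((2*s)) = (4*s)*(1/(2*s)) = 2)
4*(C(-7, -3) + B(-3)) = 4*(-3*(-7) + 2) = 4*(21 + 2) = 4*23 = 92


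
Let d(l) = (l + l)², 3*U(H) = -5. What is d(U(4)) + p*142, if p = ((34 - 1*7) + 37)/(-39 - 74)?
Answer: -70492/1017 ≈ -69.314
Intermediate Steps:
U(H) = -5/3 (U(H) = (⅓)*(-5) = -5/3)
p = -64/113 (p = ((34 - 7) + 37)/(-113) = (27 + 37)*(-1/113) = 64*(-1/113) = -64/113 ≈ -0.56637)
d(l) = 4*l² (d(l) = (2*l)² = 4*l²)
d(U(4)) + p*142 = 4*(-5/3)² - 64/113*142 = 4*(25/9) - 9088/113 = 100/9 - 9088/113 = -70492/1017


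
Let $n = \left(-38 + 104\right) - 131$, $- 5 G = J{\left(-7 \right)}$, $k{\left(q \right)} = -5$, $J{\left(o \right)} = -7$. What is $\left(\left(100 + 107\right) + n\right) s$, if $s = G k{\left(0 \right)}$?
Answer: $-994$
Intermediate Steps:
$G = \frac{7}{5}$ ($G = \left(- \frac{1}{5}\right) \left(-7\right) = \frac{7}{5} \approx 1.4$)
$n = -65$ ($n = 66 - 131 = -65$)
$s = -7$ ($s = \frac{7}{5} \left(-5\right) = -7$)
$\left(\left(100 + 107\right) + n\right) s = \left(\left(100 + 107\right) - 65\right) \left(-7\right) = \left(207 - 65\right) \left(-7\right) = 142 \left(-7\right) = -994$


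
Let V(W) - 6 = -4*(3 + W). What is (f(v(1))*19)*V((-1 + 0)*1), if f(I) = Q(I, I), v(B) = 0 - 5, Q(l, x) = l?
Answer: 190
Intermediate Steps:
v(B) = -5
V(W) = -6 - 4*W (V(W) = 6 - 4*(3 + W) = 6 + (-12 - 4*W) = -6 - 4*W)
f(I) = I
(f(v(1))*19)*V((-1 + 0)*1) = (-5*19)*(-6 - 4*(-1 + 0)) = -95*(-6 - (-4)) = -95*(-6 - 4*(-1)) = -95*(-6 + 4) = -95*(-2) = 190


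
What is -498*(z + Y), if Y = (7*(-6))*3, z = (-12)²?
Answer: -8964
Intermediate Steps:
z = 144
Y = -126 (Y = -42*3 = -126)
-498*(z + Y) = -498*(144 - 126) = -498*18 = -8964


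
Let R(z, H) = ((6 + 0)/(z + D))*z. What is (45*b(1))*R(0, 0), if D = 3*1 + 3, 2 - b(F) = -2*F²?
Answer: 0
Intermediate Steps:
b(F) = 2 + 2*F² (b(F) = 2 - (-2)*F² = 2 + 2*F²)
D = 6 (D = 3 + 3 = 6)
R(z, H) = 6*z/(6 + z) (R(z, H) = ((6 + 0)/(z + 6))*z = (6/(6 + z))*z = 6*z/(6 + z))
(45*b(1))*R(0, 0) = (45*(2 + 2*1²))*(6*0/(6 + 0)) = (45*(2 + 2*1))*(6*0/6) = (45*(2 + 2))*(6*0*(⅙)) = (45*4)*0 = 180*0 = 0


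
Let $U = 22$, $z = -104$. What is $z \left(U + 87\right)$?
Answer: $-11336$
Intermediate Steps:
$z \left(U + 87\right) = - 104 \left(22 + 87\right) = \left(-104\right) 109 = -11336$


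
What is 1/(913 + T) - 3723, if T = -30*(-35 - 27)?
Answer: -10323878/2773 ≈ -3723.0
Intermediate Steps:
T = 1860 (T = -30*(-62) = 1860)
1/(913 + T) - 3723 = 1/(913 + 1860) - 3723 = 1/2773 - 3723 = -10323878/2773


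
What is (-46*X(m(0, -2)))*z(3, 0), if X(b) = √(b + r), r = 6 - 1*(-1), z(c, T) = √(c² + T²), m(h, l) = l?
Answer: -138*√5 ≈ -308.58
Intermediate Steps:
z(c, T) = √(T² + c²)
r = 7 (r = 6 + 1 = 7)
X(b) = √(7 + b) (X(b) = √(b + 7) = √(7 + b))
(-46*X(m(0, -2)))*z(3, 0) = (-46*√(7 - 2))*√(0² + 3²) = (-46*√5)*√(0 + 9) = (-46*√5)*√9 = -46*√5*3 = -138*√5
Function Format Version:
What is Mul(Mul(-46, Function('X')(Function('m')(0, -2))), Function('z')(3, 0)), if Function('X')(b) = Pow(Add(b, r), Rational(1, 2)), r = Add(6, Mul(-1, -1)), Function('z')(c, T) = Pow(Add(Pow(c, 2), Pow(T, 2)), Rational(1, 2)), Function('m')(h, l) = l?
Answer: Mul(-138, Pow(5, Rational(1, 2))) ≈ -308.58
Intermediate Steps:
Function('z')(c, T) = Pow(Add(Pow(T, 2), Pow(c, 2)), Rational(1, 2))
r = 7 (r = Add(6, 1) = 7)
Function('X')(b) = Pow(Add(7, b), Rational(1, 2)) (Function('X')(b) = Pow(Add(b, 7), Rational(1, 2)) = Pow(Add(7, b), Rational(1, 2)))
Mul(Mul(-46, Function('X')(Function('m')(0, -2))), Function('z')(3, 0)) = Mul(Mul(-46, Pow(Add(7, -2), Rational(1, 2))), Pow(Add(Pow(0, 2), Pow(3, 2)), Rational(1, 2))) = Mul(Mul(-46, Pow(5, Rational(1, 2))), Pow(Add(0, 9), Rational(1, 2))) = Mul(Mul(-46, Pow(5, Rational(1, 2))), Pow(9, Rational(1, 2))) = Mul(Mul(-46, Pow(5, Rational(1, 2))), 3) = Mul(-138, Pow(5, Rational(1, 2)))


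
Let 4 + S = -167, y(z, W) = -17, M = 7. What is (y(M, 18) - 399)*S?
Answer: 71136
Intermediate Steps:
S = -171 (S = -4 - 167 = -171)
(y(M, 18) - 399)*S = (-17 - 399)*(-171) = -416*(-171) = 71136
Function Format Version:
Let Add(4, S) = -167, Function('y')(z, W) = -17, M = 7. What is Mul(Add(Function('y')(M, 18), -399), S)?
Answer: 71136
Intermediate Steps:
S = -171 (S = Add(-4, -167) = -171)
Mul(Add(Function('y')(M, 18), -399), S) = Mul(Add(-17, -399), -171) = Mul(-416, -171) = 71136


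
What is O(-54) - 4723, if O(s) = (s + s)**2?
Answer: 6941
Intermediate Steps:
O(s) = 4*s**2 (O(s) = (2*s)**2 = 4*s**2)
O(-54) - 4723 = 4*(-54)**2 - 4723 = 4*2916 - 4723 = 11664 - 4723 = 6941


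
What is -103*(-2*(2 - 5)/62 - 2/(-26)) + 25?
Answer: 2865/403 ≈ 7.1092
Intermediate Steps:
-103*(-2*(2 - 5)/62 - 2/(-26)) + 25 = -103*(-2*(-3)*(1/62) - 2*(-1/26)) + 25 = -103*(6*(1/62) + 1/13) + 25 = -103*(3/31 + 1/13) + 25 = -103*70/403 + 25 = -7210/403 + 25 = 2865/403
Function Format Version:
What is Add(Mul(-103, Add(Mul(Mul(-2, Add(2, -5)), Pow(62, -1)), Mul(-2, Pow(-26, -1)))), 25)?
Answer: Rational(2865, 403) ≈ 7.1092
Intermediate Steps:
Add(Mul(-103, Add(Mul(Mul(-2, Add(2, -5)), Pow(62, -1)), Mul(-2, Pow(-26, -1)))), 25) = Add(Mul(-103, Add(Mul(Mul(-2, -3), Rational(1, 62)), Mul(-2, Rational(-1, 26)))), 25) = Add(Mul(-103, Add(Mul(6, Rational(1, 62)), Rational(1, 13))), 25) = Add(Mul(-103, Add(Rational(3, 31), Rational(1, 13))), 25) = Add(Mul(-103, Rational(70, 403)), 25) = Add(Rational(-7210, 403), 25) = Rational(2865, 403)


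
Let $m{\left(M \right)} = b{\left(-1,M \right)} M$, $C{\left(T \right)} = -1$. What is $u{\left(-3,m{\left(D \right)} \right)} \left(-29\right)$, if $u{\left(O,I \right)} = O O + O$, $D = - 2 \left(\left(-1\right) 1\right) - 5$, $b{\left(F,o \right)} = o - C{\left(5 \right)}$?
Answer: $-174$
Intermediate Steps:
$b{\left(F,o \right)} = 1 + o$ ($b{\left(F,o \right)} = o - -1 = o + 1 = 1 + o$)
$D = -3$ ($D = \left(-2\right) \left(-1\right) - 5 = 2 - 5 = -3$)
$m{\left(M \right)} = M \left(1 + M\right)$ ($m{\left(M \right)} = \left(1 + M\right) M = M \left(1 + M\right)$)
$u{\left(O,I \right)} = O + O^{2}$ ($u{\left(O,I \right)} = O^{2} + O = O + O^{2}$)
$u{\left(-3,m{\left(D \right)} \right)} \left(-29\right) = - 3 \left(1 - 3\right) \left(-29\right) = \left(-3\right) \left(-2\right) \left(-29\right) = 6 \left(-29\right) = -174$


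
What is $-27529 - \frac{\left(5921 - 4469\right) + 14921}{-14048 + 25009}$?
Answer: $- \frac{301761742}{10961} \approx -27531.0$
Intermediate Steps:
$-27529 - \frac{\left(5921 - 4469\right) + 14921}{-14048 + 25009} = -27529 - \frac{1452 + 14921}{10961} = -27529 - 16373 \cdot \frac{1}{10961} = -27529 - \frac{16373}{10961} = - \frac{301761742}{10961}$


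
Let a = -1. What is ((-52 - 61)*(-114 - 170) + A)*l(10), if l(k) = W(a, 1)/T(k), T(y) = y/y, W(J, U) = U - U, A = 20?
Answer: 0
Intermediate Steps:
W(J, U) = 0
T(y) = 1
l(k) = 0 (l(k) = 0/1 = 0*1 = 0)
((-52 - 61)*(-114 - 170) + A)*l(10) = ((-52 - 61)*(-114 - 170) + 20)*0 = (-113*(-284) + 20)*0 = (32092 + 20)*0 = 32112*0 = 0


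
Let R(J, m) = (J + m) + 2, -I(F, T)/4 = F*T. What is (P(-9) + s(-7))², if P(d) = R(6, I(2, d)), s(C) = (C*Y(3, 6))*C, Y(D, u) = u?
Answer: 139876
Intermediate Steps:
I(F, T) = -4*F*T
s(C) = 6*C² (s(C) = (C*6)*C = (6*C)*C = 6*C²)
R(J, m) = 2 + J + m
P(d) = 8 - 8*d (P(d) = 2 + 6 - 4*2*d = 2 + 6 - 8*d = 8 - 8*d)
(P(-9) + s(-7))² = ((8 - 8*(-9)) + 6*(-7)²)² = ((8 + 72) + 6*49)² = (80 + 294)² = 374² = 139876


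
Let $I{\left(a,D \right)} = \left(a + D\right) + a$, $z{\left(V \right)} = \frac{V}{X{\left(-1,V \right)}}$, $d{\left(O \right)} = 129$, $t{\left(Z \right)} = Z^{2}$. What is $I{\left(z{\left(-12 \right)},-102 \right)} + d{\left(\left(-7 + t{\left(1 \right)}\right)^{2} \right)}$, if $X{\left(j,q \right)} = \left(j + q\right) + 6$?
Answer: $\frac{213}{7} \approx 30.429$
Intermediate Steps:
$X{\left(j,q \right)} = 6 + j + q$
$z{\left(V \right)} = \frac{V}{5 + V}$ ($z{\left(V \right)} = \frac{V}{6 - 1 + V} = \frac{V}{5 + V}$)
$I{\left(a,D \right)} = D + 2 a$ ($I{\left(a,D \right)} = \left(D + a\right) + a = D + 2 a$)
$I{\left(z{\left(-12 \right)},-102 \right)} + d{\left(\left(-7 + t{\left(1 \right)}\right)^{2} \right)} = \left(-102 + 2 \left(- \frac{12}{5 - 12}\right)\right) + 129 = \left(-102 + 2 \left(- \frac{12}{-7}\right)\right) + 129 = \left(-102 + 2 \left(\left(-12\right) \left(- \frac{1}{7}\right)\right)\right) + 129 = \left(-102 + 2 \cdot \frac{12}{7}\right) + 129 = \left(-102 + \frac{24}{7}\right) + 129 = - \frac{690}{7} + 129 = \frac{213}{7}$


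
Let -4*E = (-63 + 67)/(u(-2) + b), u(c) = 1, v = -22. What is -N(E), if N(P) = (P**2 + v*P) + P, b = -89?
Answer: 1847/7744 ≈ 0.23851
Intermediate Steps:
E = 1/88 (E = -(-63 + 67)/(4*(1 - 89)) = -1/(-88) = -(-1)/88 = -1/4*(-1/22) = 1/88 ≈ 0.011364)
N(P) = P**2 - 21*P (N(P) = (P**2 - 22*P) + P = P**2 - 21*P)
-N(E) = -(-21 + 1/88)/88 = -(-1847)/(88*88) = -1*(-1847/7744) = 1847/7744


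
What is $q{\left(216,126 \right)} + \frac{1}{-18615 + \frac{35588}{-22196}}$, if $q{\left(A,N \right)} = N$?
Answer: $\frac{419878693}{3332372} \approx 126.0$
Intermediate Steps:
$q{\left(216,126 \right)} + \frac{1}{-18615 + \frac{35588}{-22196}} = 126 + \frac{1}{-18615 + \frac{35588}{-22196}} = 126 + \frac{1}{-18615 + 35588 \left(- \frac{1}{22196}\right)} = 126 + \frac{1}{-18615 - \frac{287}{179}} = 126 + \frac{1}{- \frac{3332372}{179}} = 126 - \frac{179}{3332372} = \frac{419878693}{3332372}$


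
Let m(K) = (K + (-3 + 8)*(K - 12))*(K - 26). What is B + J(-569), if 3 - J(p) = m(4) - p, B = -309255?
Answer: -310613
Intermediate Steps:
m(K) = (-60 + 6*K)*(-26 + K) (m(K) = (K + 5*(-12 + K))*(-26 + K) = (K + (-60 + 5*K))*(-26 + K) = (-60 + 6*K)*(-26 + K))
J(p) = -789 + p (J(p) = 3 - ((1560 - 216*4 + 6*4**2) - p) = 3 - ((1560 - 864 + 6*16) - p) = 3 - ((1560 - 864 + 96) - p) = 3 - (792 - p) = 3 + (-792 + p) = -789 + p)
B + J(-569) = -309255 + (-789 - 569) = -309255 - 1358 = -310613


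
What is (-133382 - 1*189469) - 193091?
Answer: -515942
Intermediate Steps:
(-133382 - 1*189469) - 193091 = (-133382 - 189469) - 193091 = -322851 - 193091 = -515942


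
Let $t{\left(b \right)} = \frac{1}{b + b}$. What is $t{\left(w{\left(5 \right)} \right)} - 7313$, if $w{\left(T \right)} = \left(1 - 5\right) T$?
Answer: $- \frac{292521}{40} \approx -7313.0$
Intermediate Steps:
$w{\left(T \right)} = - 4 T$
$t{\left(b \right)} = \frac{1}{2 b}$
$t{\left(w{\left(5 \right)} \right)} - 7313 = \frac{1}{2 \left(\left(-4\right) 5\right)} - 7313 = \frac{1}{2 \left(-20\right)} - 7313 = \frac{1}{2} \left(- \frac{1}{20}\right) - 7313 = - \frac{1}{40} - 7313 = - \frac{292521}{40}$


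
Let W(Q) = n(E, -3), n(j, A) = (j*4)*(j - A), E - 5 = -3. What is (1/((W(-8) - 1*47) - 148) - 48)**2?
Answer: 55368481/24025 ≈ 2304.6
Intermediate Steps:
E = 2 (E = 5 - 3 = 2)
n(j, A) = 4*j*(j - A) (n(j, A) = (4*j)*(j - A) = 4*j*(j - A))
W(Q) = 40 (W(Q) = 4*2*(2 - 1*(-3)) = 4*2*(2 + 3) = 4*2*5 = 40)
(1/((W(-8) - 1*47) - 148) - 48)**2 = (1/((40 - 1*47) - 148) - 48)**2 = (1/((40 - 47) - 148) - 48)**2 = (1/(-7 - 148) - 48)**2 = (1/(-155) - 48)**2 = (-1/155 - 48)**2 = (-7441/155)**2 = 55368481/24025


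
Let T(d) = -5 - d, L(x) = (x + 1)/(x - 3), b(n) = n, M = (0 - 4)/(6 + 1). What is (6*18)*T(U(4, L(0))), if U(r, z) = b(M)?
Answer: -3348/7 ≈ -478.29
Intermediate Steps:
M = -4/7 ≈ -0.57143
L(x) = (1 + x)/(-3 + x)
U(r, z) = -4/7
(6*18)*T(U(4, L(0))) = (6*18)*(-5 - 1*(-4/7)) = 108*(-5 + 4/7) = 108*(-31/7) = -3348/7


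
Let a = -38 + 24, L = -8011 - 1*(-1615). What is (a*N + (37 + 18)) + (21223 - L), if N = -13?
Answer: 27856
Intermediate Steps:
L = -6396 (L = -8011 + 1615 = -6396)
a = -14
(a*N + (37 + 18)) + (21223 - L) = (-14*(-13) + (37 + 18)) + (21223 - 1*(-6396)) = (182 + 55) + (21223 + 6396) = 237 + 27619 = 27856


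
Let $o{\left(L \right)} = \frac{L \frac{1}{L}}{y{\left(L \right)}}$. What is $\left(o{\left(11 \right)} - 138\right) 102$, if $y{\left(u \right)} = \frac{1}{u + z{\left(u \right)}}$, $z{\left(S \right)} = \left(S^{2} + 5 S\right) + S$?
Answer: $6120$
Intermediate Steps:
$z{\left(S \right)} = S^{2} + 6 S$
$y{\left(u \right)} = \frac{1}{u + u \left(6 + u\right)}$
$o{\left(L \right)} = L \left(7 + L\right)$ ($o{\left(L \right)} = \frac{L \frac{1}{L}}{\frac{1}{L} \frac{1}{7 + L}} = 1 L \left(7 + L\right) = L \left(7 + L\right)$)
$\left(o{\left(11 \right)} - 138\right) 102 = \left(11 \left(7 + 11\right) - 138\right) 102 = \left(11 \cdot 18 - 138\right) 102 = \left(198 - 138\right) 102 = 60 \cdot 102 = 6120$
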